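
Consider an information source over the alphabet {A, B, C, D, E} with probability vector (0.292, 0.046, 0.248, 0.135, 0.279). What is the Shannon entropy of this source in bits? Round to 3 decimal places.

H = −Σ pᵢ log₂ pᵢ.
−0.292·log₂(0.292) = 0.5186
−0.046·log₂(0.046) = 0.2043
−0.248·log₂(0.248) = 0.4989
−0.135·log₂(0.135) = 0.3900
−0.279·log₂(0.279) = 0.5138
Sum ≈ 2.1256 → 2.126 bits.

2.126 bits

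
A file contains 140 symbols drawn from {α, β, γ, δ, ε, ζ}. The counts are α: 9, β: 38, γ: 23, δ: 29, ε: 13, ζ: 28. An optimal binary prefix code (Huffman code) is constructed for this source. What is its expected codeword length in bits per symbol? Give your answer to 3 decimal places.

2.479 bits/symbol

Probabilities are the counts divided by 140.
Repeatedly combine the two least-probable nodes; the expected code length is the sum of the merged weights.
merge 9/140 + 13/140 → 11/70
merge 11/70 + 23/140 → 9/28
merge 1/5 + 29/140 → 57/140
merge 19/70 + 9/28 → 83/140
merge 57/140 + 83/140 → 1
L = 11/70 + 9/28 + 57/140 + 83/140 + 1 = 347/140 ≈ 2.479 bits/symbol.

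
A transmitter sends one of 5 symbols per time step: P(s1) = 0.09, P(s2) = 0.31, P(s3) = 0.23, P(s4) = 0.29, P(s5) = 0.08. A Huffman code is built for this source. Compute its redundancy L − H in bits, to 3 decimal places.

0.036 bits

Entropy H = −Σ p log₂ p ≈ 2.1335 bits.
Huffman merges: 2/25+9/100→17/100; 17/100+23/100→2/5; 29/100+31/100→3/5; 2/5+3/5→1. L = 217/100 ≈ 2.1700.
L − H = 2.1700 − 2.1335 = 0.036 bits.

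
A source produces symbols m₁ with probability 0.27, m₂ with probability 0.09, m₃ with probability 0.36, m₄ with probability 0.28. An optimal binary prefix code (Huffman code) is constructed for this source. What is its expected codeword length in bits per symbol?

Repeatedly combine the two least-probable nodes; the expected code length is the sum of the merged weights.
merge 9/100 + 27/100 → 9/25
merge 7/25 + 9/25 → 16/25
merge 9/25 + 16/25 → 1
L = 9/25 + 16/25 + 1 = 2 bits/symbol.

2 bits/symbol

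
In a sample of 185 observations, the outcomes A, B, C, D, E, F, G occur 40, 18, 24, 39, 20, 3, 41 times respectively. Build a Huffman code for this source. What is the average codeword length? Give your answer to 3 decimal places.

Probabilities are the counts divided by 185.
Repeatedly combine the two least-probable nodes; the expected code length is the sum of the merged weights.
merge 3/185 + 18/185 → 21/185
merge 4/37 + 21/185 → 41/185
merge 24/185 + 39/185 → 63/185
merge 8/37 + 41/185 → 81/185
merge 41/185 + 63/185 → 104/185
merge 81/185 + 104/185 → 1
L = 21/185 + 41/185 + 63/185 + 81/185 + 104/185 + 1 = 99/37 ≈ 2.676 bits/symbol.

2.676 bits/symbol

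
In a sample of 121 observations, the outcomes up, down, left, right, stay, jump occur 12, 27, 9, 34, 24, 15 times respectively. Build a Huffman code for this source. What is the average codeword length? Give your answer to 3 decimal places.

2.471 bits/symbol

Probabilities are the counts divided by 121.
Repeatedly combine the two least-probable nodes; the expected code length is the sum of the merged weights.
merge 9/121 + 12/121 → 21/121
merge 15/121 + 21/121 → 36/121
merge 24/121 + 27/121 → 51/121
merge 34/121 + 36/121 → 70/121
merge 51/121 + 70/121 → 1
L = 21/121 + 36/121 + 51/121 + 70/121 + 1 = 299/121 ≈ 2.471 bits/symbol.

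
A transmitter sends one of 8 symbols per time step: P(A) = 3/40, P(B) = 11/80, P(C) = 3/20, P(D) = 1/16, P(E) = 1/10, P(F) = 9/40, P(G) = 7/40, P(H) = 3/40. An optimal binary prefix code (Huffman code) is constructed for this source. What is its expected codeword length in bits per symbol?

2.9125 bits/symbol

Repeatedly combine the two least-probable nodes; the expected code length is the sum of the merged weights.
merge 1/16 + 3/40 → 11/80
merge 3/40 + 1/10 → 7/40
merge 11/80 + 11/80 → 11/40
merge 3/20 + 7/40 → 13/40
merge 7/40 + 9/40 → 2/5
merge 11/40 + 13/40 → 3/5
merge 2/5 + 3/5 → 1
L = 11/80 + 7/40 + 11/40 + 13/40 + 2/5 + 3/5 + 1 = 233/80 = 2.9125 bits/symbol.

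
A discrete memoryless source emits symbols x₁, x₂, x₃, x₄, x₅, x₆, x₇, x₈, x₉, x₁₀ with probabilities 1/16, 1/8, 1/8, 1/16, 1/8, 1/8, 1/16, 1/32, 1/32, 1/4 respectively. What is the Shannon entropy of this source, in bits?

Each probability is a power of 1/2, so log₂(1/p) is an integer.
H = Σ p·log₂(1/p) = 1/16·4 + 1/8·3 + 1/8·3 + 1/16·4 + 1/8·3 + 1/8·3 + 1/16·4 + 1/32·5 + 1/32·5 + 1/4·2 = 3.0625 bits.

3.0625 bits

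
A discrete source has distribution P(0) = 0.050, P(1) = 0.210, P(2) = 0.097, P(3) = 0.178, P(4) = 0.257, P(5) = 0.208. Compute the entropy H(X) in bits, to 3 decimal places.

H = −Σ pᵢ log₂ pᵢ.
−0.050·log₂(0.050) = 0.2161
−0.210·log₂(0.210) = 0.4728
−0.097·log₂(0.097) = 0.3265
−0.178·log₂(0.178) = 0.4432
−0.257·log₂(0.257) = 0.5038
−0.208·log₂(0.208) = 0.4712
Sum ≈ 2.4336 → 2.434 bits.

2.434 bits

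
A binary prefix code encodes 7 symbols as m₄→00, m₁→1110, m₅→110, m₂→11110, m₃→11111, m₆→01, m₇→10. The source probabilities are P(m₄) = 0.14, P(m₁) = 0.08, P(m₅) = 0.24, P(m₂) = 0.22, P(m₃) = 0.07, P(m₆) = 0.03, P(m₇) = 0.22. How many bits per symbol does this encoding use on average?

L̄ = Σ pᵢ·ℓᵢ = 0.14·2 + 0.08·4 + 0.24·3 + 0.22·5 + 0.07·5 + 0.03·2 + 0.22·2 = 3.27 bits/symbol.

3.27 bits/symbol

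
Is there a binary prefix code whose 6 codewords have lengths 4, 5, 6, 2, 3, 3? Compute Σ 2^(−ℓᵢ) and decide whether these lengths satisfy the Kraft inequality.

0.609375; yes

With common denominator 2^6 = 64: Σ 2^(−ℓᵢ) = 4/64 + 2/64 + 1/64 + 16/64 + 8/64 + 8/64 = 39/64 = 0.609375.
Kraft's inequality requires Σ ≤ 1; here Σ = 0.609375 ≤ 1, so such a prefix code exists.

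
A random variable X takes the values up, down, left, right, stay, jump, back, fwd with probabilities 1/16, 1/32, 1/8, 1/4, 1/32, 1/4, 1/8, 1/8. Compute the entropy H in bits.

Each probability is a power of 1/2, so log₂(1/p) is an integer.
H = Σ p·log₂(1/p) = 1/16·4 + 1/32·5 + 1/8·3 + 1/4·2 + 1/32·5 + 1/4·2 + 1/8·3 + 1/8·3 = 2.6875 bits.

2.6875 bits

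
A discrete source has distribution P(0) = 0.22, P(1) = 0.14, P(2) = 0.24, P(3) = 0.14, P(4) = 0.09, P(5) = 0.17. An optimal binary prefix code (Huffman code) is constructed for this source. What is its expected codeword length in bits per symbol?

2.54 bits/symbol

Repeatedly combine the two least-probable nodes; the expected code length is the sum of the merged weights.
merge 9/100 + 7/50 → 23/100
merge 7/50 + 17/100 → 31/100
merge 11/50 + 23/100 → 9/20
merge 6/25 + 31/100 → 11/20
merge 9/20 + 11/20 → 1
L = 23/100 + 31/100 + 9/20 + 11/20 + 1 = 127/50 = 2.54 bits/symbol.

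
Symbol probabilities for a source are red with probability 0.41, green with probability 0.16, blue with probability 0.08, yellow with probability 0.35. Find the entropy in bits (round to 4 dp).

H = −Σ pᵢ log₂ pᵢ.
−0.41·log₂(0.41) = 0.5274
−0.16·log₂(0.16) = 0.4230
−0.08·log₂(0.08) = 0.2915
−0.35·log₂(0.35) = 0.5301
Sum ≈ 1.7720 → 1.7720 bits.

1.7720 bits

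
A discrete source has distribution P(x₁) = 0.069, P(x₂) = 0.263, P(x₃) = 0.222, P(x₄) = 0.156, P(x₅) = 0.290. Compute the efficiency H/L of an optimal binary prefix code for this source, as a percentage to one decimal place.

Entropy H = −Σ p log₂ p ≈ 2.1910 bits.
Huffman merges: 69/1000+39/250→9/40; 111/500+9/40→447/1000; 263/1000+29/100→553/1000; 447/1000+553/1000→1. L = 89/40 ≈ 2.2250.
Efficiency = H/L = 2.1910/2.2250 = 98.5%.

98.5%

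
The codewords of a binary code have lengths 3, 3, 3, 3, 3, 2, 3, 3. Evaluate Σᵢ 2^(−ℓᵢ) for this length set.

1.125

With common denominator 2^3 = 8: Σ 2^(−ℓᵢ) = 1/8 + 1/8 + 1/8 + 1/8 + 1/8 + 2/8 + 1/8 + 1/8 = 9/8 = 1.125.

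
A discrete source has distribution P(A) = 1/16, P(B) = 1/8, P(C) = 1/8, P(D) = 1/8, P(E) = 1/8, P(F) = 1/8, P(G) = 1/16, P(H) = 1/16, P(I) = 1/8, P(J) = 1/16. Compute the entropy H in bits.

Each probability is a power of 1/2, so log₂(1/p) is an integer.
H = Σ p·log₂(1/p) = 1/16·4 + 1/8·3 + 1/8·3 + 1/8·3 + 1/8·3 + 1/8·3 + 1/16·4 + 1/16·4 + 1/8·3 + 1/16·4 = 3.25 bits.

3.25 bits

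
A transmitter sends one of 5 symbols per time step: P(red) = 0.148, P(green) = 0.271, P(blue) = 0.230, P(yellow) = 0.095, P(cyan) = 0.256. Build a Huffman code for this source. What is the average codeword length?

2.243 bits/symbol

Repeatedly combine the two least-probable nodes; the expected code length is the sum of the merged weights.
merge 19/200 + 37/250 → 243/1000
merge 23/100 + 243/1000 → 473/1000
merge 32/125 + 271/1000 → 527/1000
merge 473/1000 + 527/1000 → 1
L = 243/1000 + 473/1000 + 527/1000 + 1 = 2243/1000 = 2.243 bits/symbol.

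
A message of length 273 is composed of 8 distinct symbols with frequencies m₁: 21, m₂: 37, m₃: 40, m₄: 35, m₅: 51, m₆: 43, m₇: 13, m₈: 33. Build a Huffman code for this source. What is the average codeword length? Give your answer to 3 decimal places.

2.938 bits/symbol

Probabilities are the counts divided by 273.
Repeatedly combine the two least-probable nodes; the expected code length is the sum of the merged weights.
merge 1/21 + 1/13 → 34/273
merge 11/91 + 34/273 → 67/273
merge 5/39 + 37/273 → 24/91
merge 40/273 + 43/273 → 83/273
merge 17/91 + 67/273 → 118/273
merge 24/91 + 83/273 → 155/273
merge 118/273 + 155/273 → 1
L = 34/273 + 67/273 + 24/91 + 83/273 + 118/273 + 155/273 + 1 = 802/273 ≈ 2.938 bits/symbol.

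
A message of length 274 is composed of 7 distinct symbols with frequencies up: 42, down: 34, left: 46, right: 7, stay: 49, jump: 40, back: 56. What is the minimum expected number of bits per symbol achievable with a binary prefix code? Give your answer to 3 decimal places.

Probabilities are the counts divided by 274.
Repeatedly combine the two least-probable nodes; the expected code length is the sum of the merged weights.
merge 7/274 + 17/137 → 41/274
merge 20/137 + 41/274 → 81/274
merge 21/137 + 23/137 → 44/137
merge 49/274 + 28/137 → 105/274
merge 81/274 + 44/137 → 169/274
merge 105/274 + 169/274 → 1
L = 41/274 + 81/274 + 44/137 + 105/274 + 169/274 + 1 = 379/137 ≈ 2.766 bits/symbol.

2.766 bits/symbol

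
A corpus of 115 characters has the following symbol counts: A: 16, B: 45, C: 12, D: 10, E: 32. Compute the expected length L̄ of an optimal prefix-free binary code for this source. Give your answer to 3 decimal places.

Probabilities are the counts divided by 115.
Repeatedly combine the two least-probable nodes; the expected code length is the sum of the merged weights.
merge 2/23 + 12/115 → 22/115
merge 16/115 + 22/115 → 38/115
merge 32/115 + 38/115 → 14/23
merge 9/23 + 14/23 → 1
L = 22/115 + 38/115 + 14/23 + 1 = 49/23 ≈ 2.130 bits/symbol.

2.130 bits/symbol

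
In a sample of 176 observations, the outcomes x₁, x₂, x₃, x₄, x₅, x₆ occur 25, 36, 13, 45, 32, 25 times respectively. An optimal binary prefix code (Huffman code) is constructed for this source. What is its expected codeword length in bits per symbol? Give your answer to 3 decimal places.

2.540 bits/symbol

Probabilities are the counts divided by 176.
Repeatedly combine the two least-probable nodes; the expected code length is the sum of the merged weights.
merge 13/176 + 25/176 → 19/88
merge 25/176 + 2/11 → 57/176
merge 9/44 + 19/88 → 37/88
merge 45/176 + 57/176 → 51/88
merge 37/88 + 51/88 → 1
L = 19/88 + 57/176 + 37/88 + 51/88 + 1 = 447/176 ≈ 2.540 bits/symbol.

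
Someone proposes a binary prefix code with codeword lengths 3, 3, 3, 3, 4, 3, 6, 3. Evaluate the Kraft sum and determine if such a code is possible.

0.828125; yes

With common denominator 2^6 = 64: Σ 2^(−ℓᵢ) = 8/64 + 8/64 + 8/64 + 8/64 + 4/64 + 8/64 + 1/64 + 8/64 = 53/64 = 0.828125.
Kraft's inequality requires Σ ≤ 1; here Σ = 0.828125 ≤ 1, so such a prefix code exists.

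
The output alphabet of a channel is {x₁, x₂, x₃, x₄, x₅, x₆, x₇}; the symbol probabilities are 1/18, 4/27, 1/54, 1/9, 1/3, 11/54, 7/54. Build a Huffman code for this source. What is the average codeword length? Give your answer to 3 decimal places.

Repeatedly combine the two least-probable nodes; the expected code length is the sum of the merged weights.
merge 1/54 + 1/18 → 2/27
merge 2/27 + 1/9 → 5/27
merge 7/54 + 4/27 → 5/18
merge 5/27 + 11/54 → 7/18
merge 5/18 + 1/3 → 11/18
merge 7/18 + 11/18 → 1
L = 2/27 + 5/27 + 5/18 + 7/18 + 11/18 + 1 = 137/54 ≈ 2.537 bits/symbol.

2.537 bits/symbol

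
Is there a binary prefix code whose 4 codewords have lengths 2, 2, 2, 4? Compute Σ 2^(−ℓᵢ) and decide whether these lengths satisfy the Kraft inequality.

0.8125; yes

With common denominator 2^4 = 16: Σ 2^(−ℓᵢ) = 4/16 + 4/16 + 4/16 + 1/16 = 13/16 = 0.8125.
Kraft's inequality requires Σ ≤ 1; here Σ = 0.8125 ≤ 1, so such a prefix code exists.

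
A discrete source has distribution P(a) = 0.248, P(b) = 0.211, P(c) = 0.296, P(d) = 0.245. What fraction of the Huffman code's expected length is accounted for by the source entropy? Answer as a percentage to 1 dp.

99.5%

Entropy H = −Σ p log₂ p ≈ 1.9895 bits.
Huffman merges: 211/1000+49/200→57/125; 31/125+37/125→68/125; 57/125+68/125→1. L = 2 ≈ 2.0000.
Efficiency = H/L = 1.9895/2.0000 = 99.5%.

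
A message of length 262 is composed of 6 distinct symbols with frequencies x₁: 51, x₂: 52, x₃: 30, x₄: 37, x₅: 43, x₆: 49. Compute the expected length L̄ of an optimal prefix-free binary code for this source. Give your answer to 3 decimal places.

Probabilities are the counts divided by 262.
Repeatedly combine the two least-probable nodes; the expected code length is the sum of the merged weights.
merge 15/131 + 37/262 → 67/262
merge 43/262 + 49/262 → 46/131
merge 51/262 + 26/131 → 103/262
merge 67/262 + 46/131 → 159/262
merge 103/262 + 159/262 → 1
L = 67/262 + 46/131 + 103/262 + 159/262 + 1 = 683/262 ≈ 2.607 bits/symbol.

2.607 bits/symbol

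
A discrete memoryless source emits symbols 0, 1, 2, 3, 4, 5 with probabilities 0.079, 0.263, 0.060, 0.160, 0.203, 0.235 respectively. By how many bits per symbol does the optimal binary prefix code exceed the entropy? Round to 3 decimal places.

0.017 bits

Entropy H = −Σ p log₂ p ≈ 2.4206 bits.
Huffman merges: 3/50+79/1000→139/1000; 139/1000+4/25→299/1000; 203/1000+47/200→219/500; 263/1000+299/1000→281/500; 219/500+281/500→1. L = 1219/500 ≈ 2.4380.
L − H = 2.4380 − 2.4206 = 0.017 bits.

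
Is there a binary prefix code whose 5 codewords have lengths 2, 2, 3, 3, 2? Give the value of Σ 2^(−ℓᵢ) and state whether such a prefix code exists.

With common denominator 2^3 = 8: Σ 2^(−ℓᵢ) = 2/8 + 2/8 + 1/8 + 1/8 + 2/8 = 8/8 = 1.
Kraft's inequality requires Σ ≤ 1; here Σ = 1 ≤ 1, so such a prefix code exists.

1; yes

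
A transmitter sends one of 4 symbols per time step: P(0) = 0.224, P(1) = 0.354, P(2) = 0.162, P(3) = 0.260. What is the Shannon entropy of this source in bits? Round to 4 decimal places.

H = −Σ pᵢ log₂ pᵢ.
−0.224·log₂(0.224) = 0.4835
−0.354·log₂(0.354) = 0.5304
−0.162·log₂(0.162) = 0.4254
−0.260·log₂(0.260) = 0.5053
Sum ≈ 1.9445 → 1.9445 bits.

1.9445 bits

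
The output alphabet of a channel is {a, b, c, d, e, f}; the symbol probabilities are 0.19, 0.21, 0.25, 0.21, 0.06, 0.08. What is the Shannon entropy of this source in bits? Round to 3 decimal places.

2.436 bits

H = −Σ pᵢ log₂ pᵢ.
−0.19·log₂(0.19) = 0.4552
−0.21·log₂(0.21) = 0.4728
−0.25·log₂(0.25) = 0.5000
−0.21·log₂(0.21) = 0.4728
−0.06·log₂(0.06) = 0.2435
−0.08·log₂(0.08) = 0.2915
Sum ≈ 2.4359 → 2.436 bits.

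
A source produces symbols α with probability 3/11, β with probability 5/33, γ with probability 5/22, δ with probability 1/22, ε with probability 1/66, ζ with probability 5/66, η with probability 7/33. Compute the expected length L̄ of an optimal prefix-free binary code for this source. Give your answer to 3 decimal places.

Repeatedly combine the two least-probable nodes; the expected code length is the sum of the merged weights.
merge 1/66 + 1/22 → 2/33
merge 2/33 + 5/66 → 3/22
merge 3/22 + 5/33 → 19/66
merge 7/33 + 5/22 → 29/66
merge 3/11 + 19/66 → 37/66
merge 29/66 + 37/66 → 1
L = 2/33 + 3/22 + 19/66 + 29/66 + 37/66 + 1 = 82/33 ≈ 2.485 bits/symbol.

2.485 bits/symbol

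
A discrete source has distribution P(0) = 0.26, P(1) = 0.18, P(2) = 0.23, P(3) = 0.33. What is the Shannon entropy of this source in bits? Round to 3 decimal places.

H = −Σ pᵢ log₂ pᵢ.
−0.26·log₂(0.26) = 0.5053
−0.18·log₂(0.18) = 0.4453
−0.23·log₂(0.23) = 0.4877
−0.33·log₂(0.33) = 0.5278
Sum ≈ 1.9661 → 1.966 bits.

1.966 bits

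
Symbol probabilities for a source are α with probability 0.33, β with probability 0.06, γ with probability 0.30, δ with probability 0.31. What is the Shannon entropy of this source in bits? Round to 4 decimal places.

1.8162 bits

H = −Σ pᵢ log₂ pᵢ.
−0.33·log₂(0.33) = 0.5278
−0.06·log₂(0.06) = 0.2435
−0.30·log₂(0.30) = 0.5211
−0.31·log₂(0.31) = 0.5238
Sum ≈ 1.8162 → 1.8162 bits.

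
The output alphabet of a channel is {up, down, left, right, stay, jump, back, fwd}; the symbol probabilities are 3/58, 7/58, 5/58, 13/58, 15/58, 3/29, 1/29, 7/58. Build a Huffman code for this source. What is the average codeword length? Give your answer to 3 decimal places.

2.776 bits/symbol

Repeatedly combine the two least-probable nodes; the expected code length is the sum of the merged weights.
merge 1/29 + 3/58 → 5/58
merge 5/58 + 5/58 → 5/29
merge 3/29 + 7/58 → 13/58
merge 7/58 + 5/29 → 17/58
merge 13/58 + 13/58 → 13/29
merge 15/58 + 17/58 → 16/29
merge 13/29 + 16/29 → 1
L = 5/58 + 5/29 + 13/58 + 17/58 + 13/29 + 16/29 + 1 = 161/58 ≈ 2.776 bits/symbol.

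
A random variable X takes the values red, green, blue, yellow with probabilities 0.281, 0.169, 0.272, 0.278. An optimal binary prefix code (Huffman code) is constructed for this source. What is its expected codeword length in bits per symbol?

Repeatedly combine the two least-probable nodes; the expected code length is the sum of the merged weights.
merge 169/1000 + 34/125 → 441/1000
merge 139/500 + 281/1000 → 559/1000
merge 441/1000 + 559/1000 → 1
L = 441/1000 + 559/1000 + 1 = 2 bits/symbol.

2 bits/symbol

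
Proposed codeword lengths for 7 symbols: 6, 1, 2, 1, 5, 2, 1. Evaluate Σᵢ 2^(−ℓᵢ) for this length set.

With common denominator 2^6 = 64: Σ 2^(−ℓᵢ) = 1/64 + 32/64 + 16/64 + 32/64 + 2/64 + 16/64 + 32/64 = 131/64 = 2.046875.

2.046875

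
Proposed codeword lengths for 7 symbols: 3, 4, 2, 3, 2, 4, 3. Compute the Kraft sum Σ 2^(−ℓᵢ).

1

With common denominator 2^4 = 16: Σ 2^(−ℓᵢ) = 2/16 + 1/16 + 4/16 + 2/16 + 4/16 + 1/16 + 2/16 = 16/16 = 1.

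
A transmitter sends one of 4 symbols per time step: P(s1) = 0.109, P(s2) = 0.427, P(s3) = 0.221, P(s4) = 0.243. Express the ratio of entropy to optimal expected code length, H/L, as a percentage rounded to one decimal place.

Entropy H = −Σ p log₂ p ≈ 1.8500 bits.
Huffman merges: 109/1000+221/1000→33/100; 243/1000+33/100→573/1000; 427/1000+573/1000→1. L = 1903/1000 ≈ 1.9030.
Efficiency = H/L = 1.8500/1.9030 = 97.2%.

97.2%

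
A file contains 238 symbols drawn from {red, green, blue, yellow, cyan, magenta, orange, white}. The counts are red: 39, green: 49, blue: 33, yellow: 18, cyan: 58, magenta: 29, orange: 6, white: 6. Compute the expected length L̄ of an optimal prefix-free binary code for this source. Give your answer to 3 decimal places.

Probabilities are the counts divided by 238.
Repeatedly combine the two least-probable nodes; the expected code length is the sum of the merged weights.
merge 3/119 + 3/119 → 6/119
merge 6/119 + 9/119 → 15/119
merge 29/238 + 15/119 → 59/238
merge 33/238 + 39/238 → 36/119
merge 7/34 + 29/119 → 107/238
merge 59/238 + 36/119 → 131/238
merge 107/238 + 131/238 → 1
L = 6/119 + 15/119 + 59/238 + 36/119 + 107/238 + 131/238 + 1 = 649/238 ≈ 2.727 bits/symbol.

2.727 bits/symbol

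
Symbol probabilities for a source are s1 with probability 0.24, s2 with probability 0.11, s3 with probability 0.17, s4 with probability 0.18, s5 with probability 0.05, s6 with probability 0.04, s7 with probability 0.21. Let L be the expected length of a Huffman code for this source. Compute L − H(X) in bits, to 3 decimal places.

Entropy H = −Σ p log₂ p ≈ 2.5990 bits.
Huffman merges: 1/25+1/20→9/100; 9/100+11/100→1/5; 17/100+9/50→7/20; 1/5+21/100→41/100; 6/25+7/20→59/100; 41/100+59/100→1. L = 66/25 ≈ 2.6400.
L − H = 2.6400 − 2.5990 = 0.041 bits.

0.041 bits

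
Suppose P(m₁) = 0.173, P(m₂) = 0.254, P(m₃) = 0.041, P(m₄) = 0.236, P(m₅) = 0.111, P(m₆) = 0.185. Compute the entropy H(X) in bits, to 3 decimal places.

2.423 bits

H = −Σ pᵢ log₂ pᵢ.
−0.173·log₂(0.173) = 0.4379
−0.254·log₂(0.254) = 0.5022
−0.041·log₂(0.041) = 0.1889
−0.236·log₂(0.236) = 0.4916
−0.111·log₂(0.111) = 0.3520
−0.185·log₂(0.185) = 0.4504
Sum ≈ 2.4230 → 2.423 bits.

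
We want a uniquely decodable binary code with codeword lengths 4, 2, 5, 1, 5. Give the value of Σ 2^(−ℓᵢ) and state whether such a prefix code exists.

With common denominator 2^5 = 32: Σ 2^(−ℓᵢ) = 2/32 + 8/32 + 1/32 + 16/32 + 1/32 = 28/32 = 0.875.
Kraft's inequality requires Σ ≤ 1; here Σ = 0.875 ≤ 1, so such a prefix code exists.

0.875; yes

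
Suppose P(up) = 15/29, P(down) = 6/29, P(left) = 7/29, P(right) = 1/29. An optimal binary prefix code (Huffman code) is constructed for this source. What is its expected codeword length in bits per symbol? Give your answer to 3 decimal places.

Repeatedly combine the two least-probable nodes; the expected code length is the sum of the merged weights.
merge 1/29 + 6/29 → 7/29
merge 7/29 + 7/29 → 14/29
merge 14/29 + 15/29 → 1
L = 7/29 + 14/29 + 1 = 50/29 ≈ 1.724 bits/symbol.

1.724 bits/symbol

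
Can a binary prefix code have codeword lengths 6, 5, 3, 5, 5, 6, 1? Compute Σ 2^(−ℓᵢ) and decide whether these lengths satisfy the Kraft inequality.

With common denominator 2^6 = 64: Σ 2^(−ℓᵢ) = 1/64 + 2/64 + 8/64 + 2/64 + 2/64 + 1/64 + 32/64 = 48/64 = 0.75.
Kraft's inequality requires Σ ≤ 1; here Σ = 0.75 ≤ 1, so such a prefix code exists.

0.75; yes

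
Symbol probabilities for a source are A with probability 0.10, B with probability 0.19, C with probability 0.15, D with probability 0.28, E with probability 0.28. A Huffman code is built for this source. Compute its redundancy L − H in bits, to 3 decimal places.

0.024 bits

Entropy H = −Σ p log₂ p ≈ 2.2264 bits.
Huffman merges: 1/10+3/20→1/4; 19/100+1/4→11/25; 7/25+7/25→14/25; 11/25+14/25→1. L = 9/4 ≈ 2.2500.
L − H = 2.2500 − 2.2264 = 0.024 bits.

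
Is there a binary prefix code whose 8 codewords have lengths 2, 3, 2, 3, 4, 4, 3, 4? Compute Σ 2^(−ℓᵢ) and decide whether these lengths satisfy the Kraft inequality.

1.0625; no

With common denominator 2^4 = 16: Σ 2^(−ℓᵢ) = 4/16 + 2/16 + 4/16 + 2/16 + 1/16 + 1/16 + 2/16 + 1/16 = 17/16 = 1.0625.
Kraft's inequality requires Σ ≤ 1; here Σ = 1.0625 > 1, so no such prefix code exists.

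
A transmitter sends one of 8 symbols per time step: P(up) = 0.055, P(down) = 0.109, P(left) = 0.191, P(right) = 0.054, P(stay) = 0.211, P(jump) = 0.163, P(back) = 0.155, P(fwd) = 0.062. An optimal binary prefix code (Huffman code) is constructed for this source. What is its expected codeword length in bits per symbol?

Repeatedly combine the two least-probable nodes; the expected code length is the sum of the merged weights.
merge 27/500 + 11/200 → 109/1000
merge 31/500 + 109/1000 → 171/1000
merge 109/1000 + 31/200 → 33/125
merge 163/1000 + 171/1000 → 167/500
merge 191/1000 + 211/1000 → 201/500
merge 33/125 + 167/500 → 299/500
merge 201/500 + 299/500 → 1
L = 109/1000 + 171/1000 + 33/125 + 167/500 + 201/500 + 299/500 + 1 = 1439/500 = 2.878 bits/symbol.

2.878 bits/symbol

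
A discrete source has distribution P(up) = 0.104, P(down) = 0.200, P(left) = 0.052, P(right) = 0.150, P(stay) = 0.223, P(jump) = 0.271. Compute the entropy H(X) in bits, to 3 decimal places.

H = −Σ pᵢ log₂ pᵢ.
−0.104·log₂(0.104) = 0.3396
−0.200·log₂(0.200) = 0.4644
−0.052·log₂(0.052) = 0.2218
−0.150·log₂(0.150) = 0.4105
−0.223·log₂(0.223) = 0.4828
−0.271·log₂(0.271) = 0.5105
Sum ≈ 2.4296 → 2.430 bits.

2.430 bits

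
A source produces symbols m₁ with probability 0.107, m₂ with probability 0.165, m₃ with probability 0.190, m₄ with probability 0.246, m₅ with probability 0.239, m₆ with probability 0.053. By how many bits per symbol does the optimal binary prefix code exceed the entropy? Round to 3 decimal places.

0.040 bits

Entropy H = −Σ p log₂ p ≈ 2.4450 bits.
Huffman merges: 53/1000+107/1000→4/25; 4/25+33/200→13/40; 19/100+239/1000→429/1000; 123/500+13/40→571/1000; 429/1000+571/1000→1. L = 497/200 ≈ 2.4850.
L − H = 2.4850 − 2.4450 = 0.040 bits.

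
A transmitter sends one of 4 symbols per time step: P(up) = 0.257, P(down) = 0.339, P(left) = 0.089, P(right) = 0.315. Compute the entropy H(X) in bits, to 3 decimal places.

1.868 bits

H = −Σ pᵢ log₂ pᵢ.
−0.257·log₂(0.257) = 0.5038
−0.339·log₂(0.339) = 0.5291
−0.089·log₂(0.089) = 0.3106
−0.315·log₂(0.315) = 0.5250
Sum ≈ 1.8684 → 1.868 bits.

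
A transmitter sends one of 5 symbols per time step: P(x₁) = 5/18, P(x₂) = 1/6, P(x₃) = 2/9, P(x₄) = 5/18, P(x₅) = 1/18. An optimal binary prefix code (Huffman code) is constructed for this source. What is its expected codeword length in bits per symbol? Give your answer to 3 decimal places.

2.222 bits/symbol

Repeatedly combine the two least-probable nodes; the expected code length is the sum of the merged weights.
merge 1/18 + 1/6 → 2/9
merge 2/9 + 2/9 → 4/9
merge 5/18 + 5/18 → 5/9
merge 4/9 + 5/9 → 1
L = 2/9 + 4/9 + 5/9 + 1 = 20/9 ≈ 2.222 bits/symbol.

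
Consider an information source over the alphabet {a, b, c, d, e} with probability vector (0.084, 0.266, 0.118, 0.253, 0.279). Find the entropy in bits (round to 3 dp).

H = −Σ pᵢ log₂ pᵢ.
−0.084·log₂(0.084) = 0.3002
−0.266·log₂(0.266) = 0.5082
−0.118·log₂(0.118) = 0.3638
−0.253·log₂(0.253) = 0.5016
−0.279·log₂(0.279) = 0.5138
Sum ≈ 2.1876 → 2.188 bits.

2.188 bits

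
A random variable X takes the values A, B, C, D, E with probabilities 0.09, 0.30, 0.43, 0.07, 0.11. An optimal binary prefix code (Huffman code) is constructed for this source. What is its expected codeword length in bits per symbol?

2 bits/symbol

Repeatedly combine the two least-probable nodes; the expected code length is the sum of the merged weights.
merge 7/100 + 9/100 → 4/25
merge 11/100 + 4/25 → 27/100
merge 27/100 + 3/10 → 57/100
merge 43/100 + 57/100 → 1
L = 4/25 + 27/100 + 57/100 + 1 = 2 bits/symbol.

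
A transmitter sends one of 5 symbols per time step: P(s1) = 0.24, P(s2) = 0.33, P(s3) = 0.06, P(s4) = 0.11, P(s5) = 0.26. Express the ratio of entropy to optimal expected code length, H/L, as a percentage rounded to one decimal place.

97.7%

Entropy H = −Σ p log₂ p ≈ 2.1211 bits.
Huffman merges: 3/50+11/100→17/100; 17/100+6/25→41/100; 13/50+33/100→59/100; 41/100+59/100→1. L = 217/100 ≈ 2.1700.
Efficiency = H/L = 2.1211/2.1700 = 97.7%.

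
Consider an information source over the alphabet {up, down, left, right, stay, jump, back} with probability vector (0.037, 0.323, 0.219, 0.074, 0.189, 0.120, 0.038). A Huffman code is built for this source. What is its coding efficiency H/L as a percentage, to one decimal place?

98.7%

Entropy H = −Σ p log₂ p ≈ 2.4610 bits.
Huffman merges: 37/1000+19/500→3/40; 37/500+3/40→149/1000; 3/25+149/1000→269/1000; 189/1000+219/1000→51/125; 269/1000+323/1000→74/125; 51/125+74/125→1. L = 2493/1000 ≈ 2.4930.
Efficiency = H/L = 2.4610/2.4930 = 98.7%.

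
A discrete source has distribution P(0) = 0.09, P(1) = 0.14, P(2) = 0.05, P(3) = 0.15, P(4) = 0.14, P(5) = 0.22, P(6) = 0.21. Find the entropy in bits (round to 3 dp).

2.687 bits

H = −Σ pᵢ log₂ pᵢ.
−0.09·log₂(0.09) = 0.3127
−0.14·log₂(0.14) = 0.3971
−0.05·log₂(0.05) = 0.2161
−0.15·log₂(0.15) = 0.4105
−0.14·log₂(0.14) = 0.3971
−0.22·log₂(0.22) = 0.4806
−0.21·log₂(0.21) = 0.4728
Sum ≈ 2.6869 → 2.687 bits.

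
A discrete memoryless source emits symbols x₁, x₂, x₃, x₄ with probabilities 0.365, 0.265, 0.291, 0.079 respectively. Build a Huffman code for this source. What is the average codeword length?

1.979 bits/symbol

Repeatedly combine the two least-probable nodes; the expected code length is the sum of the merged weights.
merge 79/1000 + 53/200 → 43/125
merge 291/1000 + 43/125 → 127/200
merge 73/200 + 127/200 → 1
L = 43/125 + 127/200 + 1 = 1979/1000 = 1.979 bits/symbol.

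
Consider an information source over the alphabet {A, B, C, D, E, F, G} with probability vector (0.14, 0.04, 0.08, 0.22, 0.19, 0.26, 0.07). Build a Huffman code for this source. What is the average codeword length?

Repeatedly combine the two least-probable nodes; the expected code length is the sum of the merged weights.
merge 1/25 + 7/100 → 11/100
merge 2/25 + 11/100 → 19/100
merge 7/50 + 19/100 → 33/100
merge 19/100 + 11/50 → 41/100
merge 13/50 + 33/100 → 59/100
merge 41/100 + 59/100 → 1
L = 11/100 + 19/100 + 33/100 + 41/100 + 59/100 + 1 = 263/100 = 2.63 bits/symbol.

2.63 bits/symbol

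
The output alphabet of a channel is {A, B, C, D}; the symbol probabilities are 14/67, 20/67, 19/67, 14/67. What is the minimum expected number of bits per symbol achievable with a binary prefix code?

Repeatedly combine the two least-probable nodes; the expected code length is the sum of the merged weights.
merge 14/67 + 14/67 → 28/67
merge 19/67 + 20/67 → 39/67
merge 28/67 + 39/67 → 1
L = 28/67 + 39/67 + 1 = 2 bits/symbol.

2 bits/symbol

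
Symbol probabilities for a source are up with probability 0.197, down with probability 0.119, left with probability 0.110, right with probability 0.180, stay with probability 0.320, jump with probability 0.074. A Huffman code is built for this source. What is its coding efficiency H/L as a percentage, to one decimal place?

97.7%

Entropy H = −Σ p log₂ p ≈ 2.4268 bits.
Huffman merges: 37/500+11/100→23/125; 119/1000+9/50→299/1000; 23/125+197/1000→381/1000; 299/1000+8/25→619/1000; 381/1000+619/1000→1. L = 2483/1000 ≈ 2.4830.
Efficiency = H/L = 2.4268/2.4830 = 97.7%.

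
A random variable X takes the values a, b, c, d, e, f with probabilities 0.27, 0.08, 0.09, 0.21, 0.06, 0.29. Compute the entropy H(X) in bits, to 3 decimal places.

2.348 bits

H = −Σ pᵢ log₂ pᵢ.
−0.27·log₂(0.27) = 0.5100
−0.08·log₂(0.08) = 0.2915
−0.09·log₂(0.09) = 0.3127
−0.21·log₂(0.21) = 0.4728
−0.06·log₂(0.06) = 0.2435
−0.29·log₂(0.29) = 0.5179
Sum ≈ 2.3484 → 2.348 bits.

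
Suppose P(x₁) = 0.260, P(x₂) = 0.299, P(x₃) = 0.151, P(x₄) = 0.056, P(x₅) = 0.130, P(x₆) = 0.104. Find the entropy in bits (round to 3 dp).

H = −Σ pᵢ log₂ pᵢ.
−0.260·log₂(0.260) = 0.5053
−0.299·log₂(0.299) = 0.5208
−0.151·log₂(0.151) = 0.4118
−0.056·log₂(0.056) = 0.2329
−0.130·log₂(0.130) = 0.3826
−0.104·log₂(0.104) = 0.3396
Sum ≈ 2.3930 → 2.393 bits.

2.393 bits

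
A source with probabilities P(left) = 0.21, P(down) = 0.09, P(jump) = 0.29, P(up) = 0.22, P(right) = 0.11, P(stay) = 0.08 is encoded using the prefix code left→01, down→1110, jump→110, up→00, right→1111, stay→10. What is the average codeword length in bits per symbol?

2.69 bits/symbol

L̄ = Σ pᵢ·ℓᵢ = 0.21·2 + 0.09·4 + 0.29·3 + 0.22·2 + 0.11·4 + 0.08·2 = 2.69 bits/symbol.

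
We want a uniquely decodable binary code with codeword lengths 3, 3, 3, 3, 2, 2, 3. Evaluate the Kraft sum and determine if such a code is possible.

With common denominator 2^3 = 8: Σ 2^(−ℓᵢ) = 1/8 + 1/8 + 1/8 + 1/8 + 2/8 + 2/8 + 1/8 = 9/8 = 1.125.
Kraft's inequality requires Σ ≤ 1; here Σ = 1.125 > 1, so no such prefix code exists.

1.125; no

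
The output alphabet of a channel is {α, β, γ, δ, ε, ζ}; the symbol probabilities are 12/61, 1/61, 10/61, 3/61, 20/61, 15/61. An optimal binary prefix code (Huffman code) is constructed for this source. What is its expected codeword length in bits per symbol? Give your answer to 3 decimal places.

2.295 bits/symbol

Repeatedly combine the two least-probable nodes; the expected code length is the sum of the merged weights.
merge 1/61 + 3/61 → 4/61
merge 4/61 + 10/61 → 14/61
merge 12/61 + 14/61 → 26/61
merge 15/61 + 20/61 → 35/61
merge 26/61 + 35/61 → 1
L = 4/61 + 14/61 + 26/61 + 35/61 + 1 = 140/61 ≈ 2.295 bits/symbol.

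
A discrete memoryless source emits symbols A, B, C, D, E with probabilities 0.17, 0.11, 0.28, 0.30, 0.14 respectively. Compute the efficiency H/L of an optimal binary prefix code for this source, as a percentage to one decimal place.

Entropy H = −Σ p log₂ p ≈ 2.2173 bits.
Huffman merges: 11/100+7/50→1/4; 17/100+1/4→21/50; 7/25+3/10→29/50; 21/50+29/50→1. L = 9/4 ≈ 2.2500.
Efficiency = H/L = 2.2173/2.2500 = 98.5%.

98.5%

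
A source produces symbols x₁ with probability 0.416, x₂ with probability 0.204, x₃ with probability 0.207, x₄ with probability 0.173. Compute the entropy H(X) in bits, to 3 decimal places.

1.902 bits

H = −Σ pᵢ log₂ pᵢ.
−0.416·log₂(0.416) = 0.5264
−0.204·log₂(0.204) = 0.4678
−0.207·log₂(0.207) = 0.4704
−0.173·log₂(0.173) = 0.4379
Sum ≈ 1.9025 → 1.902 bits.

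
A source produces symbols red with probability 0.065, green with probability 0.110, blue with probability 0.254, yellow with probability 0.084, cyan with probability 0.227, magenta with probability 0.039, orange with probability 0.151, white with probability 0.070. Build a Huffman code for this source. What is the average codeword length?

Repeatedly combine the two least-probable nodes; the expected code length is the sum of the merged weights.
merge 39/1000 + 13/200 → 13/125
merge 7/100 + 21/250 → 77/500
merge 13/125 + 11/100 → 107/500
merge 151/1000 + 77/500 → 61/200
merge 107/500 + 227/1000 → 441/1000
merge 127/500 + 61/200 → 559/1000
merge 441/1000 + 559/1000 → 1
L = 13/125 + 77/500 + 107/500 + 61/200 + 441/1000 + 559/1000 + 1 = 2777/1000 = 2.777 bits/symbol.

2.777 bits/symbol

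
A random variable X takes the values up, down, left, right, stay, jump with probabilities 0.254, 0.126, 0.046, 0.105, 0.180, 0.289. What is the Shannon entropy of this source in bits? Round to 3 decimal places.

2.387 bits

H = −Σ pᵢ log₂ pᵢ.
−0.254·log₂(0.254) = 0.5022
−0.126·log₂(0.126) = 0.3766
−0.046·log₂(0.046) = 0.2043
−0.105·log₂(0.105) = 0.3414
−0.180·log₂(0.180) = 0.4453
−0.289·log₂(0.289) = 0.5176
Sum ≈ 2.3874 → 2.387 bits.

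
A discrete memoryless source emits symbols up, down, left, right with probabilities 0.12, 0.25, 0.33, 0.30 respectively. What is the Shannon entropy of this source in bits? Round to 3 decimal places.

H = −Σ pᵢ log₂ pᵢ.
−0.12·log₂(0.12) = 0.3671
−0.25·log₂(0.25) = 0.5000
−0.33·log₂(0.33) = 0.5278
−0.30·log₂(0.30) = 0.5211
Sum ≈ 1.9160 → 1.916 bits.

1.916 bits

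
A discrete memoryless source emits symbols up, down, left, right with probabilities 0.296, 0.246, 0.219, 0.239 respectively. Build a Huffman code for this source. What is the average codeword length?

Repeatedly combine the two least-probable nodes; the expected code length is the sum of the merged weights.
merge 219/1000 + 239/1000 → 229/500
merge 123/500 + 37/125 → 271/500
merge 229/500 + 271/500 → 1
L = 229/500 + 271/500 + 1 = 2 bits/symbol.

2 bits/symbol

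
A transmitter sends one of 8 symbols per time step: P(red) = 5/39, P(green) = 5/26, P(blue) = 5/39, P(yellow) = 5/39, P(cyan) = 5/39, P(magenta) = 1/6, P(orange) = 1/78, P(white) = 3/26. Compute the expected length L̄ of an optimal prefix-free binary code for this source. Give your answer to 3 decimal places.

2.936 bits/symbol

Repeatedly combine the two least-probable nodes; the expected code length is the sum of the merged weights.
merge 1/78 + 3/26 → 5/39
merge 5/39 + 5/39 → 10/39
merge 5/39 + 5/39 → 10/39
merge 5/39 + 1/6 → 23/78
merge 5/26 + 10/39 → 35/78
merge 10/39 + 23/78 → 43/78
merge 35/78 + 43/78 → 1
L = 5/39 + 10/39 + 10/39 + 23/78 + 35/78 + 43/78 + 1 = 229/78 ≈ 2.936 bits/symbol.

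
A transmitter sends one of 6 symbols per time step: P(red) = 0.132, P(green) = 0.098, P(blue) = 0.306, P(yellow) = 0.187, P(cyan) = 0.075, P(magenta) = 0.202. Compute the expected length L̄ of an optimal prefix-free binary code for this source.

Repeatedly combine the two least-probable nodes; the expected code length is the sum of the merged weights.
merge 3/40 + 49/500 → 173/1000
merge 33/250 + 173/1000 → 61/200
merge 187/1000 + 101/500 → 389/1000
merge 61/200 + 153/500 → 611/1000
merge 389/1000 + 611/1000 → 1
L = 173/1000 + 61/200 + 389/1000 + 611/1000 + 1 = 1239/500 = 2.478 bits/symbol.

2.478 bits/symbol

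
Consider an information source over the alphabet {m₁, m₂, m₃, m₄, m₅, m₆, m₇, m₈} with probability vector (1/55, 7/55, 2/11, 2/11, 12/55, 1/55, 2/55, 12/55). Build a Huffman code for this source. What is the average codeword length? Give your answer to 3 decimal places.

Repeatedly combine the two least-probable nodes; the expected code length is the sum of the merged weights.
merge 1/55 + 1/55 → 2/55
merge 2/55 + 2/55 → 4/55
merge 4/55 + 7/55 → 1/5
merge 2/11 + 2/11 → 4/11
merge 1/5 + 12/55 → 23/55
merge 12/55 + 4/11 → 32/55
merge 23/55 + 32/55 → 1
L = 2/55 + 4/55 + 1/5 + 4/11 + 23/55 + 32/55 + 1 = 147/55 ≈ 2.673 bits/symbol.

2.673 bits/symbol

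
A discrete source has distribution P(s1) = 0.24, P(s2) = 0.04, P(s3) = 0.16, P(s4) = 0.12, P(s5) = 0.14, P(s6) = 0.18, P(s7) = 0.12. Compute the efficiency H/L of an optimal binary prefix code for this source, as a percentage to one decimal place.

Entropy H = −Σ p log₂ p ≈ 2.6795 bits.
Huffman merges: 1/25+3/25→4/25; 3/25+7/50→13/50; 4/25+4/25→8/25; 9/50+6/25→21/50; 13/50+8/25→29/50; 21/50+29/50→1. L = 137/50 ≈ 2.7400.
Efficiency = H/L = 2.6795/2.7400 = 97.8%.

97.8%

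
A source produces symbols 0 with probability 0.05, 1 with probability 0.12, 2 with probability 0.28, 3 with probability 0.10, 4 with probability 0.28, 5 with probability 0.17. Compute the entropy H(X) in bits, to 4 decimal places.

2.3784 bits

H = −Σ pᵢ log₂ pᵢ.
−0.05·log₂(0.05) = 0.2161
−0.12·log₂(0.12) = 0.3671
−0.28·log₂(0.28) = 0.5142
−0.10·log₂(0.10) = 0.3322
−0.28·log₂(0.28) = 0.5142
−0.17·log₂(0.17) = 0.4346
Sum ≈ 2.3784 → 2.3784 bits.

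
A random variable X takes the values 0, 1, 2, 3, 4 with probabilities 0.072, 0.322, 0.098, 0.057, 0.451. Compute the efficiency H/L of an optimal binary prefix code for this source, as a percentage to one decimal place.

Entropy H = −Σ p log₂ p ≈ 1.8818 bits.
Huffman merges: 57/1000+9/125→129/1000; 49/500+129/1000→227/1000; 227/1000+161/500→549/1000; 451/1000+549/1000→1. L = 381/200 ≈ 1.9050.
Efficiency = H/L = 1.8818/1.9050 = 98.8%.

98.8%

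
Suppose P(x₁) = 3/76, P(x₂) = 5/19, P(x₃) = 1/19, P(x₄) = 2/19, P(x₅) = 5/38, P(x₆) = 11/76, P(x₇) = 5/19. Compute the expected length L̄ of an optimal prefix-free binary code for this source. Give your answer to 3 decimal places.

2.566 bits/symbol

Repeatedly combine the two least-probable nodes; the expected code length is the sum of the merged weights.
merge 3/76 + 1/19 → 7/76
merge 7/76 + 2/19 → 15/76
merge 5/38 + 11/76 → 21/76
merge 15/76 + 5/19 → 35/76
merge 5/19 + 21/76 → 41/76
merge 35/76 + 41/76 → 1
L = 7/76 + 15/76 + 21/76 + 35/76 + 41/76 + 1 = 195/76 ≈ 2.566 bits/symbol.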